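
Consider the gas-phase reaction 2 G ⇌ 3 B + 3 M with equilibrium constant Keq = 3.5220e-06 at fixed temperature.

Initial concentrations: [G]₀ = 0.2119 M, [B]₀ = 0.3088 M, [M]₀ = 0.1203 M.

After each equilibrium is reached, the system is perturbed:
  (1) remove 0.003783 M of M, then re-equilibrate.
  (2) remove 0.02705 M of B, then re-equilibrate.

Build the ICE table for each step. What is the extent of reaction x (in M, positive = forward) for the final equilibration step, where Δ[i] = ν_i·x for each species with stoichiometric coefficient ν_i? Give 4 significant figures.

x = 0.001097 M

Q₀ = 0.001142 vs Keq = 3.5220e-06 ⇒ Q>K, reverse
Step 1:
                    G           B           M
  init         0.2119      0.3088      0.1203
  Δ           0.06063    -0.09094    -0.09094
  eq           0.2725      0.2179     0.02936
  solve Keq expr → x = -0.03031; check Q = 3.5220e-06
Then remove 0.003783 M of M.
Step 2:
                    G           B           M
  init         0.2725      0.2179     0.02557
  Δ         -0.002137    0.003206    0.003206
  eq           0.2704      0.2211     0.02878
  solve Keq expr → x = 0.001069; check Q = 3.5220e-06
Then remove 0.02705 M of B.
Step 3:
                    G           B           M
  init         0.2704       0.194     0.02878
  Δ         -0.002194    0.003291    0.003291
  eq           0.2682      0.1973     0.03207
  solve Keq expr → x = 0.001097; check Q = 3.5220e-06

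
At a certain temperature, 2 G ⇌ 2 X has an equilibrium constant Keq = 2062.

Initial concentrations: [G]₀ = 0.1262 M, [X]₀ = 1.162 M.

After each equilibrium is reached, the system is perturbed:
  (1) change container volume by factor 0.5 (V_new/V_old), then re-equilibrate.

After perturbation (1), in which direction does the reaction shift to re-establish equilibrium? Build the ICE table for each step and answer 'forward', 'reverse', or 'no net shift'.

Q₀ = 84.78 vs Keq = 2062 ⇒ Q<K, forward
Step 1:
                  G         X
  init       0.1262     1.162
  Δ        -0.09844   0.09844
  eq        0.02776      1.26
  solve Keq expr → x = 0.04922; check Q = 2062
Then change container volume by factor 0.5 (V_new/V_old).
Step 2:
                  G         X
  init      0.05551     2.521
  Δ               0         0
  eq        0.05551     2.521
  solve Keq expr → x = 0; check Q = 2062

Direction: no net shift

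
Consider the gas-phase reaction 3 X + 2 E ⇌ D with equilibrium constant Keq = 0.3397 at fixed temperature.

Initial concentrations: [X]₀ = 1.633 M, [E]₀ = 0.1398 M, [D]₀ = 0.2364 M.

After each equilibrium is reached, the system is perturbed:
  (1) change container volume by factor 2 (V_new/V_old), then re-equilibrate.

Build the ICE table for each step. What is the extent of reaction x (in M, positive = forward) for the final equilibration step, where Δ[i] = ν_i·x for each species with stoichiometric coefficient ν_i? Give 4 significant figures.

x = -0.0556 M

Q₀ = 2.778 vs Keq = 0.3397 ⇒ Q>K, reverse
Step 1:
                   X          E          D
  init         1.633     0.1398     0.2364
  Δ           0.2099       0.14   -0.06998
  eq           1.843     0.2798     0.1664
  solve Keq expr → x = -0.06998; check Q = 0.3397
Then change container volume by factor 2 (V_new/V_old).
Step 2:
                   X          E          D
  init        0.9215     0.1399    0.08321
  Δ           0.1668     0.1112    -0.0556
  eq           1.088     0.2511     0.0276
  solve Keq expr → x = -0.0556; check Q = 0.3397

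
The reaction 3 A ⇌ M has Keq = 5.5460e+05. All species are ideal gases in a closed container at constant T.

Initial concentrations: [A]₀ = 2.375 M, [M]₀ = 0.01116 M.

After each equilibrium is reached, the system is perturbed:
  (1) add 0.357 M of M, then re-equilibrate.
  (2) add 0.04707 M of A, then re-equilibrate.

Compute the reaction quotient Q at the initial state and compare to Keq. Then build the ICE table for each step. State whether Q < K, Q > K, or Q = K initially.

Q₀ = 8.3305e-04; Q < K (proceeds forward)

Q₀ = 8.3305e-04 vs Keq = 5.5460e+05 ⇒ Q<K, forward
Step 1:
                  A         M
  Initial     2.375   0.01116
  Change     -2.364    0.7879
  Equil     0.01129    0.7991
  solve Keq expr → x = 0.7879; check Q = 5.5460e+05
Then add 0.357 M of M.
Step 2:
                  A         M
  Initial   0.01129     1.156
  Change   0.001478 -4.9263e-04
  Equil     0.01277     1.156
  solve Keq expr → x = -4.9263e-04; check Q = 5.5460e+05
Then add 0.04707 M of A.
Step 3:
                  A         M
  Initial   0.05984     1.156
  Change   -0.04701   0.01567
  Equil     0.01283     1.171
  solve Keq expr → x = 0.01567; check Q = 5.5460e+05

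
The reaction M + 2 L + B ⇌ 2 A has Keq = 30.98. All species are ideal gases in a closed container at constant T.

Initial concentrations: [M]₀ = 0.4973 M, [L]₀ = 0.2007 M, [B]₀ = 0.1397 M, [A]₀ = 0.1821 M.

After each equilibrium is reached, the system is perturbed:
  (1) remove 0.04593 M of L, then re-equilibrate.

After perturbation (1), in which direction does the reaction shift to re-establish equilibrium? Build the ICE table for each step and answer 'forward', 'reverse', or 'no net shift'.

Q₀ = 11.85 vs Keq = 30.98 ⇒ Q<K, forward
Step 1:
                  M         L         B         A
  I          0.4973    0.2007    0.1397    0.1821
  C        -0.01857  -0.03713  -0.01857   0.03713
  E          0.4787    0.1636    0.1211    0.2192
  solve Keq expr → x = 0.01857; check Q = 30.98
Then remove 0.04593 M of L.
Step 2:
                  M         L         B         A
  I          0.4787    0.1176    0.1211    0.2192
  C         0.01092   0.02184   0.01092  -0.02184
  E          0.4897    0.1395    0.1321    0.1974
  solve Keq expr → x = -0.01092; check Q = 30.98

Direction: reverse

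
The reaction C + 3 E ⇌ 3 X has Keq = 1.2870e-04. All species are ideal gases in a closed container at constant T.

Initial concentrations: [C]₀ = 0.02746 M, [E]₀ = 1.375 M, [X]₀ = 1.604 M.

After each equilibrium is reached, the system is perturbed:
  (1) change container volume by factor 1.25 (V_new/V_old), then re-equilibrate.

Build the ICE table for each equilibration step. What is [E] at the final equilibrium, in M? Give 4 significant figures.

[E]_eq = 2.296 M

Q₀ = 57.81 vs Keq = 1.2870e-04 ⇒ Q>K, reverse
Step 1:
                    C           E           X
  init        0.02746       1.375       1.604
  Δ            0.4958       1.488      -1.488
  eq           0.5233       2.863      0.1165
  solve Keq expr → x = -0.4958; check Q = 1.2870e-04
Then change container volume by factor 1.25 (V_new/V_old).
Step 2:
                    C           E           X
  init         0.4186        2.29     0.09317
  Δ          0.002099    0.006296   -0.006296
  eq           0.4207       2.296     0.08688
  solve Keq expr → x = -0.002099; check Q = 1.2870e-04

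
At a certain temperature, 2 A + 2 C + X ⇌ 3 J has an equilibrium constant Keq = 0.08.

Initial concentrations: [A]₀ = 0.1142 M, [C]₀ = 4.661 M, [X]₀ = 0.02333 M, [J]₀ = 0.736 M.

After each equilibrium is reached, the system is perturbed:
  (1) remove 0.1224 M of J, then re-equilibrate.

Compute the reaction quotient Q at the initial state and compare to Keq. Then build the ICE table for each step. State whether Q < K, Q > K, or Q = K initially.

Q₀ = 60.32 vs Keq = 0.08 ⇒ Q>K, reverse
Step 1:
                   A          C          X          J
  init        0.1142      4.661    0.02333      0.736
  Δ           0.2598     0.2598     0.1299    -0.3897
  eq           0.374      4.921     0.1532     0.3463
  solve Keq expr → x = -0.1299; check Q = 0.08
Then remove 0.1224 M of J.
Step 2:
                   A          C          X          J
  init         0.374      4.921     0.1532     0.2239
  Δ         -0.04828   -0.04828   -0.02414    0.07242
  eq          0.3257      4.873     0.1291     0.2963
  solve Keq expr → x = 0.02414; check Q = 0.08

Q₀ = 60.32; Q > K (proceeds reverse)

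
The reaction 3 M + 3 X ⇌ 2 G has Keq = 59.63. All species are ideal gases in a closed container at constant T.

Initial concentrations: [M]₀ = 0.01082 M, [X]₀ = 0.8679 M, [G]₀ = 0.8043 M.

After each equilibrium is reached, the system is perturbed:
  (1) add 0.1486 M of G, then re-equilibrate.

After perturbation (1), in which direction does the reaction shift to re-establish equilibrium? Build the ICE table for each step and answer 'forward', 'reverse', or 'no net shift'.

Direction: reverse

Q₀ = 7.8117e+05 vs Keq = 59.63 ⇒ Q>K, reverse
Step 1:
                  M         X         G
  Initial   0.01082    0.8679    0.8043
  Change     0.1791    0.1791   -0.1194
  Equil      0.1899     1.047    0.6849
  solve Keq expr → x = -0.05971; check Q = 59.63
Then add 0.1486 M of G.
Step 2:
                  M         X         G
  Initial    0.1899     1.047    0.8335
  Change    0.02018   0.02018  -0.01345
  Equil      0.2101     1.067      0.82
  solve Keq expr → x = -0.006727; check Q = 59.63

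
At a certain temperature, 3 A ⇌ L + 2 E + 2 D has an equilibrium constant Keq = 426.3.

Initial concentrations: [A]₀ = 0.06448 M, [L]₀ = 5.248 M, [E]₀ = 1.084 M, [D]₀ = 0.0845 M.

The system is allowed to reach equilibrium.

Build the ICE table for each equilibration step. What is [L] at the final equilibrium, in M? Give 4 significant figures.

[L]_eq = 5.253 M

Q₀ = 164.2 vs Keq = 426.3 ⇒ Q<K, forward
Step 1:
                   A          L          E          D
  init       0.06448      5.248      1.084     0.0845
  Δ         -0.01389   0.004631   0.009261   0.009261
  eq         0.05059      5.253      1.093    0.09376
  solve Keq expr → x = 0.004631; check Q = 426.3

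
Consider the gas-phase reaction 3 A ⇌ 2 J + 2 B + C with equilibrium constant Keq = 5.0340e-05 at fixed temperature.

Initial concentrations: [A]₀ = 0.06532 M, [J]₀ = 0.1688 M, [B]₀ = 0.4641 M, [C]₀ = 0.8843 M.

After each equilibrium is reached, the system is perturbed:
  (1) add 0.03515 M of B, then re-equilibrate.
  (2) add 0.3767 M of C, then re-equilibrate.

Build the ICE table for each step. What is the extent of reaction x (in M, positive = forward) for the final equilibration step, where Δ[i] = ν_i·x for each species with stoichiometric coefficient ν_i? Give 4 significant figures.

x = -3.4949e-04 M

Q₀ = 19.47 vs Keq = 5.0340e-05 ⇒ Q>K, reverse
Step 1:
                   A          J          B          C
  I          0.06532     0.1688     0.4641     0.8843
  C           0.2463    -0.1642    -0.1642    -0.0821
  E           0.3116   0.004595     0.2999     0.8022
  solve Keq expr → x = -0.0821; check Q = 5.0340e-05
Then add 0.03515 M of B.
Step 2:
                   A          J          B          C
  I           0.3116   0.004595      0.335     0.8022
  C       6.9309e-04 -4.6206e-04 -4.6206e-04 -2.3103e-04
  E           0.3123   0.004133     0.3346      0.802
  solve Keq expr → x = -2.3103e-04; check Q = 5.0340e-05
Then add 0.3767 M of C.
Step 3:
                   A          J          B          C
  I           0.3123   0.004133     0.3346      1.179
  C         0.001048 -6.9899e-04 -6.9899e-04 -3.4949e-04
  E           0.3134   0.003434     0.3339      1.178
  solve Keq expr → x = -3.4949e-04; check Q = 5.0340e-05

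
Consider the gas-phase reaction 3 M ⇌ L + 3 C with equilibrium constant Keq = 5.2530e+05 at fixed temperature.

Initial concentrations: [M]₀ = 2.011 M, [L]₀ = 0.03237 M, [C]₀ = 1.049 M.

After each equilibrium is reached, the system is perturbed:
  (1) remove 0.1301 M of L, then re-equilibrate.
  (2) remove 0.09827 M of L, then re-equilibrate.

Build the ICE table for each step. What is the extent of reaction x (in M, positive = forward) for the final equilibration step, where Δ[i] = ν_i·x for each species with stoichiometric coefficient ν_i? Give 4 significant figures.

Q₀ = 0.004594 vs Keq = 5.2530e+05 ⇒ Q<K, forward
Step 1:
                   M          L          C
  init         2.011    0.03237      1.049
  Δ           -1.978     0.6593      1.978
  eq         0.03318     0.6916      3.027
  solve Keq expr → x = 0.6593; check Q = 5.2530e+05
Then remove 0.1301 M of L.
Step 2:
                   M          L          C
  init       0.03318     0.5615      3.027
  Δ         -0.00219 7.3011e-04    0.00219
  eq         0.03098     0.5623      3.029
  solve Keq expr → x = 7.3011e-04; check Q = 5.2530e+05
Then remove 0.09827 M of L.
Step 3:
                   M          L          C
  init       0.03098      0.464      3.029
  Δ        -0.001891 6.3018e-04   0.001891
  eq         0.02909     0.4646      3.031
  solve Keq expr → x = 6.3018e-04; check Q = 5.2530e+05

x = 6.3018e-04 M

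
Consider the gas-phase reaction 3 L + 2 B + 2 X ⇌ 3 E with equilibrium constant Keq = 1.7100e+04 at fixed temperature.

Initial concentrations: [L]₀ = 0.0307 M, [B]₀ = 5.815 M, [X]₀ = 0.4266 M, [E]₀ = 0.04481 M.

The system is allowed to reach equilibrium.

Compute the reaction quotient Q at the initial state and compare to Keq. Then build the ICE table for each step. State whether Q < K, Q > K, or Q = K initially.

Q₀ = 0.5053; Q < K (proceeds forward)

Q₀ = 0.5053 vs Keq = 1.7100e+04 ⇒ Q<K, forward
Step 1:
                   L          B          X          E
  I           0.0307      5.815     0.4266    0.04481
  C         -0.02908   -0.01939   -0.01939    0.02908
  E         0.001618      5.796     0.4072    0.07389
  solve Keq expr → x = 0.009694; check Q = 1.7100e+04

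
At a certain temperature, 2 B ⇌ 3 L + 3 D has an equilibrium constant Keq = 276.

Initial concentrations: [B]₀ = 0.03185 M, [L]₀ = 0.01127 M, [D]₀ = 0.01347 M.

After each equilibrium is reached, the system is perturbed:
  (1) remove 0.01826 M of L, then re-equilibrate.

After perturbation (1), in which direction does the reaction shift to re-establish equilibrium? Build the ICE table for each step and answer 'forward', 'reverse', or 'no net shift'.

Q₀ = 3.4487e-09 vs Keq = 276 ⇒ Q<K, forward
Step 1:
                   B          L          D
  init       0.03185    0.01127    0.01347
  Δ         -0.03184    0.04776    0.04776
  eq      1.3077e-05    0.05903    0.06123
  solve Keq expr → x = 0.01592; check Q = 276
Then remove 0.01826 M of L.
Step 2:
                   B          L          D
  init    1.3077e-05    0.04077    0.06123
  Δ       -5.5674e-06 8.3512e-06 8.3512e-06
  eq      7.5094e-06    0.04077    0.06123
  solve Keq expr → x = 2.7837e-06; check Q = 276

Direction: forward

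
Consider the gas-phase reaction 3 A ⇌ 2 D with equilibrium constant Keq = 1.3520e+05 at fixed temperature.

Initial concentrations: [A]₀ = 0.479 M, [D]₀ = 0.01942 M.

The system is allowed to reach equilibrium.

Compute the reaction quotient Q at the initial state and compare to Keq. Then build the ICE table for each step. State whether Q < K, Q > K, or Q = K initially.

Q₀ = 0.003432 vs Keq = 1.3520e+05 ⇒ Q<K, forward
Step 1:
                   A          D
  Initial      0.479    0.01942
  Change     -0.4696     0.3131
  Equil     0.009352     0.3325
  solve Keq expr → x = 0.1565; check Q = 1.3520e+05

Q₀ = 0.003432; Q < K (proceeds forward)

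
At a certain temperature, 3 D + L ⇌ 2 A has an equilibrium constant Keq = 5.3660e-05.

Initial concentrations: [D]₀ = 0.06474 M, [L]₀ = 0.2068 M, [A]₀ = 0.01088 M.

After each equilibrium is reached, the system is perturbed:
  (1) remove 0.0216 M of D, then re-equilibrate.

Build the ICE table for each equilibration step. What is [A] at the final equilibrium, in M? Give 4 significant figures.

Q₀ = 2.11 vs Keq = 5.3660e-05 ⇒ Q>K, reverse
Step 1:
                  D         L         A
  Initial   0.06474    0.2068   0.01088
  Change     0.0162  0.005401   -0.0108
  Equil     0.08094    0.2122 7.7709e-05
  solve Keq expr → x = -0.005401; check Q = 5.3660e-05
Then remove 0.0216 M of D.
Step 2:
                  D         L         A
  Initial   0.05934    0.2122 7.7709e-05
  Change  4.3308e-05 1.4436e-05 -2.8872e-05
  Equil     0.05939    0.2122 4.8837e-05
  solve Keq expr → x = -1.4436e-05; check Q = 5.3660e-05

[A]_eq = 4.8837e-05 M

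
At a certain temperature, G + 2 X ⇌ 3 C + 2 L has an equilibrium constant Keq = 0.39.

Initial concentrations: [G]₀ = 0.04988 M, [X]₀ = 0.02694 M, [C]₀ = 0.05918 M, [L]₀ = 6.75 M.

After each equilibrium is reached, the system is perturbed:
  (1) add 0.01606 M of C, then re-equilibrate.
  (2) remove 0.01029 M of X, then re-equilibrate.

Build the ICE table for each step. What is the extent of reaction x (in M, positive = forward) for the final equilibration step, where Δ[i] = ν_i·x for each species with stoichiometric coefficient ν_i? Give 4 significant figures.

Q₀ = 260.9 vs Keq = 0.39 ⇒ Q>K, reverse
Step 1:
                   G          X          C          L
  I          0.04988    0.02694    0.05918       6.75
  C          0.01559    0.03118   -0.04677   -0.03118
  E          0.06547    0.05812    0.01241      6.719
  solve Keq expr → x = -0.01559; check Q = 0.39
Then add 0.01606 M of C.
Step 2:
                   G          X          C          L
  I          0.06547    0.05812    0.02847      6.719
  C         0.004796   0.009592   -0.01439  -0.009592
  E          0.07027    0.06771    0.01408      6.709
  solve Keq expr → x = -0.004796; check Q = 0.39
Then remove 0.01029 M of X.
Step 3:
                   G          X          C          L
  I          0.07027    0.05742    0.01408      6.709
  C       4.3673e-04 8.7347e-04   -0.00131 -8.7347e-04
  E           0.0707     0.0583    0.01277      6.708
  solve Keq expr → x = -4.3673e-04; check Q = 0.39

x = -4.3673e-04 M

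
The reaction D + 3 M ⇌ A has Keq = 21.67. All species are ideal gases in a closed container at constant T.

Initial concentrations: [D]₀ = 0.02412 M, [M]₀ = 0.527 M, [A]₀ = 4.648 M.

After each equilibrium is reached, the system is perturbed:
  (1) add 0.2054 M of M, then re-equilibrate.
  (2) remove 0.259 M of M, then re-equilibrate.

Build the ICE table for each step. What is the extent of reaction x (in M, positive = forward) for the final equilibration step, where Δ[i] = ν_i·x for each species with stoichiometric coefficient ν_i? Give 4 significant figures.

Q₀ = 1317 vs Keq = 21.67 ⇒ Q>K, reverse
Step 1:
                    D           M           A
  Initial     0.02412       0.527       4.648
  Change       0.1667      0.5001     -0.1667
  Equil        0.1908       1.027       4.481
  solve Keq expr → x = -0.1667; check Q = 21.67
Then add 0.2054 M of M.
Step 2:
                    D           M           A
  Initial      0.1908       1.233       4.481
  Change      -0.0397     -0.1191      0.0397
  Equil        0.1511       1.113       4.521
  solve Keq expr → x = 0.0397; check Q = 21.67
Then remove 0.259 M of M.
Step 3:
                    D           M           A
  Initial      0.1511      0.8544       4.521
  Change      0.05086      0.1526    -0.05086
  Equil         0.202       1.007        4.47
  solve Keq expr → x = -0.05086; check Q = 21.67

x = -0.05086 M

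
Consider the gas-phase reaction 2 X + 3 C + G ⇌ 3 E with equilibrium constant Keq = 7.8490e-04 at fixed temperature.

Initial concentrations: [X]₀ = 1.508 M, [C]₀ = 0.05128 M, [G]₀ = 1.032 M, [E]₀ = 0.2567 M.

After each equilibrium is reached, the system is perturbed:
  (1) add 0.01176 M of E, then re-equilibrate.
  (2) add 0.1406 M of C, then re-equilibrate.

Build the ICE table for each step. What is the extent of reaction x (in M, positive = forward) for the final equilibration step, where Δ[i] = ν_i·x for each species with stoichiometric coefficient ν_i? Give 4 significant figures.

Q₀ = 53.45 vs Keq = 7.8490e-04 ⇒ Q>K, reverse
Step 1:
                   X          C          G          E
  I            1.508    0.05128      1.032     0.2567
  C            0.147     0.2204    0.07348    -0.2204
  E            1.655     0.2717      1.105    0.03626
  solve Keq expr → x = -0.07348; check Q = 7.8490e-04
Then add 0.01176 M of E.
Step 2:
                   X          C          G          E
  I            1.655     0.2717      1.105    0.04802
  C         0.006833    0.01025   0.003417   -0.01025
  E            1.662      0.282      1.109    0.03777
  solve Keq expr → x = -0.003417; check Q = 7.8490e-04
Then add 0.1406 M of C.
Step 3:
                   X          C          G          E
  I            1.662     0.4226      1.109    0.03777
  C         -0.01088   -0.01632   -0.00544    0.01632
  E            1.651     0.4062      1.103    0.05409
  solve Keq expr → x = 0.00544; check Q = 7.8490e-04

x = 0.00544 M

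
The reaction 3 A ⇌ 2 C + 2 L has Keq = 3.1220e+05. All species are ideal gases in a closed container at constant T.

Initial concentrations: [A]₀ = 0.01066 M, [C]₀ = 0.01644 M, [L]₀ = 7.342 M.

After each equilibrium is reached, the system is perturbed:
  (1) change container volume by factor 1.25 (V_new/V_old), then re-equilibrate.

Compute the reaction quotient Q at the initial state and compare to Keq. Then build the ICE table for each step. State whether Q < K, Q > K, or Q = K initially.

Q₀ = 1.2027e+04 vs Keq = 3.1220e+05 ⇒ Q<K, forward
Step 1:
                   A          C          L
  Initial    0.01066    0.01644      7.342
  Change   -0.006455   0.004303   0.004303
  Equil     0.004205    0.02074      7.346
  solve Keq expr → x = 0.002152; check Q = 3.1220e+05
Then change container volume by factor 1.25 (V_new/V_old).
Step 2:
                   A          C          L
  Initial   0.003364    0.01659      5.877
  Change  -2.2253e-04 1.4835e-04 1.4835e-04
  Equil     0.003142    0.01674      5.877
  solve Keq expr → x = 7.4176e-05; check Q = 3.1220e+05

Q₀ = 1.2027e+04; Q < K (proceeds forward)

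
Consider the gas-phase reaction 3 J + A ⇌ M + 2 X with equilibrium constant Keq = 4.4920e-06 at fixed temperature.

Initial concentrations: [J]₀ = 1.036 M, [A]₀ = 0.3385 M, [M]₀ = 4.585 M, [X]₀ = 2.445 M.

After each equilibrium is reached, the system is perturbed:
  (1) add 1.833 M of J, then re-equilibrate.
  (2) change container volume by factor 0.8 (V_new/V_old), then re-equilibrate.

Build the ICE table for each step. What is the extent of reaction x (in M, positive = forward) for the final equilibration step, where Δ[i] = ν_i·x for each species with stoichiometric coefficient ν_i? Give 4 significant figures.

Q₀ = 72.82 vs Keq = 4.4920e-06 ⇒ Q>K, reverse
Step 1:
                  J         A         M         X
  init        1.036    0.3385     4.585     2.445
  Δ           3.646     1.215    -1.215     -2.43
  eq          4.682     1.554      3.37   0.01458
  solve Keq expr → x = -1.215; check Q = 4.4920e-06
Then add 1.833 M of J.
Step 2:
                  J         A         M         X
  init        6.515     1.554      3.37   0.01458
  Δ        -0.01384 -0.004612  0.004612  0.009224
  eq          6.501     1.549     3.374    0.0238
  solve Keq expr → x = 0.004612; check Q = 4.4920e-06
Then change container volume by factor 0.8 (V_new/V_old).
Step 3:
                  J         A         M         X
  init        8.126     1.936     4.218   0.02975
  Δ       -0.005187 -0.001729  0.001729  0.003458
  eq          8.121     1.935      4.22   0.03321
  solve Keq expr → x = 0.001729; check Q = 4.4920e-06

x = 0.001729 M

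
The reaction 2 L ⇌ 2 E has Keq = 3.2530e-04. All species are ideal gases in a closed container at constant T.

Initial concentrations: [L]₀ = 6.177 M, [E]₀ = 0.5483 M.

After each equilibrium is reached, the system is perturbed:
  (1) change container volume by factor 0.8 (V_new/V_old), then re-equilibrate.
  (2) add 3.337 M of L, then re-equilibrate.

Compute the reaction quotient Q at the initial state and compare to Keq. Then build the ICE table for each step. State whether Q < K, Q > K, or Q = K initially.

Q₀ = 0.007879; Q > K (proceeds reverse)

Q₀ = 0.007879 vs Keq = 3.2530e-04 ⇒ Q>K, reverse
Step 1:
                  L         E
  init        6.177    0.5483
  Δ          0.4292   -0.4292
  eq          6.606    0.1191
  solve Keq expr → x = -0.2146; check Q = 3.2530e-04
Then change container volume by factor 0.8 (V_new/V_old).
Step 2:
                  L         E
  init        8.258    0.1489
  Δ               0         0
  eq          8.258    0.1489
  solve Keq expr → x = 0; check Q = 3.2530e-04
Then add 3.337 M of L.
Step 3:
                  L         E
  init        11.59    0.1489
  Δ        -0.05912   0.05912
  eq          11.54    0.2081
  solve Keq expr → x = 0.02956; check Q = 3.2530e-04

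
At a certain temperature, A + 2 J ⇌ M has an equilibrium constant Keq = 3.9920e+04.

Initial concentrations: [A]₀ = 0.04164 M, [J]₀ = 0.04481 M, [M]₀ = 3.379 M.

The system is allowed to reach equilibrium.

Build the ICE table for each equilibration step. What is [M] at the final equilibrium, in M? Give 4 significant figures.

[M]_eq = 3.379 M

Q₀ = 4.0414e+04 vs Keq = 3.9920e+04 ⇒ Q>K, reverse
Step 1:
                  A         J         M
  init      0.04164   0.04481     3.379
  Δ       1.0844e-04 2.1687e-04 -1.0844e-04
  eq        0.04175   0.04503     3.379
  solve Keq expr → x = -1.0844e-04; check Q = 3.9920e+04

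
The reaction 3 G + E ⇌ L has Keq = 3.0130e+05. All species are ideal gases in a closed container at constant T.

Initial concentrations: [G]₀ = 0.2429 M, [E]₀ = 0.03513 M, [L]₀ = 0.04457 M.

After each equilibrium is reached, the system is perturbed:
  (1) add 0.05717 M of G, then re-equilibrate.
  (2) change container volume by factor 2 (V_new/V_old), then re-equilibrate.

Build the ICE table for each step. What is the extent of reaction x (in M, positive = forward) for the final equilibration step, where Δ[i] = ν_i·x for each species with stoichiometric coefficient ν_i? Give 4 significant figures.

Q₀ = 88.53 vs Keq = 3.0130e+05 ⇒ Q<K, forward
Step 1:
                   G          E          L
  init        0.2429    0.03513    0.04457
  Δ          -0.1051   -0.03503    0.03503
  eq          0.1378 1.0093e-04     0.0796
  solve Keq expr → x = 0.03503; check Q = 3.0130e+05
Then add 0.05717 M of G.
Step 2:
                   G          E          L
  init         0.195 1.0093e-04     0.0796
  Δ       -1.9548e-04 -6.5159e-05 6.5159e-05
  eq          0.1948 3.5775e-05    0.07966
  solve Keq expr → x = 6.5159e-05; check Q = 3.0130e+05
Then change container volume by factor 2 (V_new/V_old).
Step 3:
                   G          E          L
  init       0.09739 1.7888e-05    0.03983
  Δ       3.6948e-04 1.2316e-04 -1.2316e-04
  eq         0.09776 1.4105e-04    0.03971
  solve Keq expr → x = -1.2316e-04; check Q = 3.0130e+05

x = -1.2316e-04 M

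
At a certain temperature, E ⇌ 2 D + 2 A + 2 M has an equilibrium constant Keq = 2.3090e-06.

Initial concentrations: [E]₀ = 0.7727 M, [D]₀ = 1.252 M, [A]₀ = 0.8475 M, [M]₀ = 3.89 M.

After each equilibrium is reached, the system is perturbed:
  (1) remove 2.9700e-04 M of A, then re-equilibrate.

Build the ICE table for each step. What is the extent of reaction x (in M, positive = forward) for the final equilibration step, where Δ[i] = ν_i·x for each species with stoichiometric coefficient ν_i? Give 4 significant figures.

x = 1.4790e-04 M

Q₀ = 22.05 vs Keq = 2.3090e-06 ⇒ Q>K, reverse
Step 1:
                   E          D          A          M
  init        0.7727      1.252     0.8475       3.89
  Δ           0.4231    -0.8462    -0.8462    -0.8462
  eq           1.196     0.4058   0.001345      3.044
  solve Keq expr → x = -0.4231; check Q = 2.3090e-06
Then remove 2.9700e-04 M of A.
Step 2:
                   E          D          A          M
  init         1.196     0.4058   0.001048      3.044
  Δ       -1.4790e-04 2.9581e-04 2.9581e-04 2.9581e-04
  eq           1.196     0.4061   0.001344      3.044
  solve Keq expr → x = 1.4790e-04; check Q = 2.3090e-06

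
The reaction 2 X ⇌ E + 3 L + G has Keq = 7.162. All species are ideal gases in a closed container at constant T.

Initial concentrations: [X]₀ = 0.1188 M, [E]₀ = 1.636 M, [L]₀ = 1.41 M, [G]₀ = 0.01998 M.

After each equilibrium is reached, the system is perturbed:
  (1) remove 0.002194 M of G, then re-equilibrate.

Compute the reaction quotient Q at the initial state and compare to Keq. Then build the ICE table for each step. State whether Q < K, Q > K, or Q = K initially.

Q₀ = 6.492 vs Keq = 7.162 ⇒ Q<K, forward
Step 1:
                  X         E         L         G
  Initial    0.1188     1.636      1.41   0.01998
  Change  -0.002189  0.001094  0.003283  0.001094
  Equil      0.1166     1.637     1.413   0.02107
  solve Keq expr → x = 0.001094; check Q = 7.162
Then remove 0.002194 M of G.
Step 2:
                  X         E         L         G
  Initial    0.1166     1.637     1.413   0.01888
  Change  -0.002364  0.001182  0.003546  0.001182
  Equil      0.1142     1.638     1.417   0.02006
  solve Keq expr → x = 0.001182; check Q = 7.162

Q₀ = 6.492; Q < K (proceeds forward)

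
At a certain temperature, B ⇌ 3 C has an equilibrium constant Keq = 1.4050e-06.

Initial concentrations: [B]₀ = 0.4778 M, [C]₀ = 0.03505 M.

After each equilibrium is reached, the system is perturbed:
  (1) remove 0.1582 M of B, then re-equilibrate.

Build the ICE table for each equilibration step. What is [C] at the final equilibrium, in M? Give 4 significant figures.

Q₀ = 9.0119e-05 vs Keq = 1.4050e-06 ⇒ Q>K, reverse
Step 1:
                  B         C
  I          0.4778   0.03505
  C        0.008747  -0.02624
  E          0.4865  0.008809
  solve Keq expr → x = -0.008747; check Q = 1.4050e-06
Then remove 0.1582 M of B.
Step 2:
                  B         C
  I          0.3283  0.008809
  C       3.5982e-04 -0.001079
  E          0.3287   0.00773
  solve Keq expr → x = -3.5982e-04; check Q = 1.4050e-06

[C]_eq = 0.00773 M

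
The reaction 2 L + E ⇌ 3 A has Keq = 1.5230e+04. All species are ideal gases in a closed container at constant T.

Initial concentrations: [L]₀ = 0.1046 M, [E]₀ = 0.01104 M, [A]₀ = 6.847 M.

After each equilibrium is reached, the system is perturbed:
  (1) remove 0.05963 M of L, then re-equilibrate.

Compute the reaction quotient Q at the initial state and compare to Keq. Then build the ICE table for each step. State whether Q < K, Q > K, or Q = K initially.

Q₀ = 2.6575e+06 vs Keq = 1.5230e+04 ⇒ Q>K, reverse
Step 1:
                   L          E          A
  I           0.1046    0.01104      6.847
  C            0.254      0.127     -0.381
  E           0.3586      0.138      6.466
  solve Keq expr → x = -0.127; check Q = 1.5230e+04
Then remove 0.05963 M of L.
Step 2:
                   L          E          A
  I            0.299      0.138      6.466
  C          0.03485    0.01742   -0.05227
  E           0.3338     0.1555      6.414
  solve Keq expr → x = -0.01742; check Q = 1.5230e+04

Q₀ = 2.6575e+06; Q > K (proceeds reverse)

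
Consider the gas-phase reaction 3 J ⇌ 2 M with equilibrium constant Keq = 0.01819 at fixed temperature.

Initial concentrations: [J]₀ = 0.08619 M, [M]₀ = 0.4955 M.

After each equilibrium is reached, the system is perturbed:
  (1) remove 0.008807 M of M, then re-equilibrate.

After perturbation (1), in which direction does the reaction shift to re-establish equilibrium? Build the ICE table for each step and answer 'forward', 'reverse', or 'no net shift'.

Direction: forward

Q₀ = 383.5 vs Keq = 0.01819 ⇒ Q>K, reverse
Step 1:
                    J           M
  I           0.08619      0.4955
  C            0.6225      -0.415
  E            0.7087     0.08047
  solve Keq expr → x = -0.2075; check Q = 0.01819
Then remove 0.008807 M of M.
Step 2:
                    J           M
  I            0.7087     0.07166
  C          -0.01053     0.00702
  E            0.6982     0.07868
  solve Keq expr → x = 0.00351; check Q = 0.01819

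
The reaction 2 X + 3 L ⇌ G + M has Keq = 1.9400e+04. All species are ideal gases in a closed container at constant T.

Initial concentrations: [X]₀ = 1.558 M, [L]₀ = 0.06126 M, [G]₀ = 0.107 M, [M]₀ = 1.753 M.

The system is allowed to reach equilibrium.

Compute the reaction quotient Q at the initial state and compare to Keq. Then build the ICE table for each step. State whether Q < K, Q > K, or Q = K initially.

Q₀ = 336.1 vs Keq = 1.9400e+04 ⇒ Q<K, forward
Step 1:
                  X         L         G         M
  init        1.558   0.06126     0.107     1.753
  Δ        -0.02963  -0.04445   0.01482   0.01482
  eq          1.528   0.01681    0.1218     1.768
  solve Keq expr → x = 0.01482; check Q = 1.9400e+04

Q₀ = 336.1; Q < K (proceeds forward)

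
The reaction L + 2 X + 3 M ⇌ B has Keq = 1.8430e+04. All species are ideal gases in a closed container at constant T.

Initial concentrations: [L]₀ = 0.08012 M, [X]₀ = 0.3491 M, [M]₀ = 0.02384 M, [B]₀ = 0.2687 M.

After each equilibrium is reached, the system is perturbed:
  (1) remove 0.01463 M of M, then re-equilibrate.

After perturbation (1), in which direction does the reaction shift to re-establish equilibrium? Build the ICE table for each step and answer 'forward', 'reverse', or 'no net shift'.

Direction: reverse

Q₀ = 2.0310e+06 vs Keq = 1.8430e+04 ⇒ Q>K, reverse
Step 1:
                    L           X           M           B
  I           0.08012      0.3491     0.02384      0.2687
  C           0.02329     0.04657     0.06986    -0.02329
  E            0.1034      0.3957      0.0937      0.2454
  solve Keq expr → x = -0.02329; check Q = 1.8430e+04
Then remove 0.01463 M of M.
Step 2:
                    L           X           M           B
  I            0.1034      0.3957     0.07907      0.2454
  C          0.003926    0.007853     0.01178   -0.003926
  E            0.1073      0.4035     0.09085      0.2415
  solve Keq expr → x = -0.003926; check Q = 1.8430e+04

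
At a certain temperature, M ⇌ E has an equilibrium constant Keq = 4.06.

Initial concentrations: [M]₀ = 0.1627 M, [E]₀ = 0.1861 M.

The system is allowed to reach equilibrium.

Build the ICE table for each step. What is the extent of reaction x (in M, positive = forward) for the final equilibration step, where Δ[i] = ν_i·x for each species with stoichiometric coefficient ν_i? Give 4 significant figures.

x = 0.09377 M

Q₀ = 1.144 vs Keq = 4.06 ⇒ Q<K, forward
Step 1:
                    M           E
  init         0.1627      0.1861
  Δ          -0.09377     0.09377
  eq          0.06893      0.2799
  solve Keq expr → x = 0.09377; check Q = 4.06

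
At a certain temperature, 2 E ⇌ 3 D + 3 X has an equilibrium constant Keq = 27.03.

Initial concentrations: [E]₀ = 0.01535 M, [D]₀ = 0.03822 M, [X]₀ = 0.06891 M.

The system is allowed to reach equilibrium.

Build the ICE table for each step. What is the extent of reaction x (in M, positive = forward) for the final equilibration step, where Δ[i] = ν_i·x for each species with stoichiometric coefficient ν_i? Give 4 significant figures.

x = 0.007635 M

Q₀ = 7.7536e-05 vs Keq = 27.03 ⇒ Q<K, forward
Step 1:
                  E         D         X
  I         0.01535   0.03822   0.06891
  C        -0.01527    0.0229    0.0229
  E       8.0864e-05   0.06112   0.09181
  solve Keq expr → x = 0.007635; check Q = 27.03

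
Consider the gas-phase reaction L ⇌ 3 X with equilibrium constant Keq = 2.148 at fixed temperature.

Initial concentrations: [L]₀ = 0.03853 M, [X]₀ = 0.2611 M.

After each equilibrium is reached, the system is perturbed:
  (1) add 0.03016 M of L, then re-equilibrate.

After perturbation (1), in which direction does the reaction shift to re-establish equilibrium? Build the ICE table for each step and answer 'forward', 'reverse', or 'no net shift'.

Q₀ = 0.462 vs Keq = 2.148 ⇒ Q<K, forward
Step 1:
                    L           X
  I           0.03853      0.2611
  C          -0.02216     0.06649
  E           0.01637      0.3276
  solve Keq expr → x = 0.02216; check Q = 2.148
Then add 0.03016 M of L.
Step 2:
                    L           X
  I           0.04653      0.3276
  C          -0.01964     0.05893
  E           0.02688      0.3865
  solve Keq expr → x = 0.01964; check Q = 2.148

Direction: forward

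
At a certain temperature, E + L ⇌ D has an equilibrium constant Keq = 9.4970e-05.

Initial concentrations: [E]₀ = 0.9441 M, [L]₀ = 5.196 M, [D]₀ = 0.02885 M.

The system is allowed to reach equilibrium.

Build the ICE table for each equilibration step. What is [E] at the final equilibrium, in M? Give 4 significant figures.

Q₀ = 0.005881 vs Keq = 9.4970e-05 ⇒ Q>K, reverse
Step 1:
                    E           L           D
  I            0.9441       5.196     0.02885
  C           0.02837     0.02837    -0.02837
  E            0.9725       5.224  4.8250e-04
  solve Keq expr → x = -0.02837; check Q = 9.4970e-05

[E]_eq = 0.9725 M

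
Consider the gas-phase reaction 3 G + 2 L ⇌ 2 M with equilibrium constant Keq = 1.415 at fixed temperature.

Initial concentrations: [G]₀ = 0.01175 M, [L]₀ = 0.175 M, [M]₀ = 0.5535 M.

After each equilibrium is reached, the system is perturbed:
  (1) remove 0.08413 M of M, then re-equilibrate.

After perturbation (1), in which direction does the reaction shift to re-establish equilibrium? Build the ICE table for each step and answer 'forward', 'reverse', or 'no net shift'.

Direction: forward

Q₀ = 6.1666e+06 vs Keq = 1.415 ⇒ Q>K, reverse
Step 1:
                    G           L           M
  Initial     0.01175       0.175      0.5535
  Change       0.4993      0.3328     -0.3328
  Equil         0.511      0.5078      0.2207
  solve Keq expr → x = -0.1664; check Q = 1.415
Then remove 0.08413 M of M.
Step 2:
                    G           L           M
  Initial       0.511      0.5078      0.1365
  Change     -0.05458    -0.03639     0.03639
  Equil        0.4564      0.4714      0.1729
  solve Keq expr → x = 0.01819; check Q = 1.415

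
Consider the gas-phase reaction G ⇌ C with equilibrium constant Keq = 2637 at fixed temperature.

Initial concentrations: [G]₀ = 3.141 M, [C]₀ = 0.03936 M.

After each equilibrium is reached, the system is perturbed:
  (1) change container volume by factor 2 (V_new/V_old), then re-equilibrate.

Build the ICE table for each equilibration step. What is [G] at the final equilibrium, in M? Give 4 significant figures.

[G]_eq = 6.0280e-04 M

Q₀ = 0.01253 vs Keq = 2637 ⇒ Q<K, forward
Step 1:
                   G          C
  Initial      3.141    0.03936
  Change       -3.14       3.14
  Equil     0.001206      3.179
  solve Keq expr → x = 3.14; check Q = 2637
Then change container volume by factor 2 (V_new/V_old).
Step 2:
                   G          C
  Initial 6.0280e-04       1.59
  Change           0          0
  Equil   6.0280e-04       1.59
  solve Keq expr → x = 0; check Q = 2637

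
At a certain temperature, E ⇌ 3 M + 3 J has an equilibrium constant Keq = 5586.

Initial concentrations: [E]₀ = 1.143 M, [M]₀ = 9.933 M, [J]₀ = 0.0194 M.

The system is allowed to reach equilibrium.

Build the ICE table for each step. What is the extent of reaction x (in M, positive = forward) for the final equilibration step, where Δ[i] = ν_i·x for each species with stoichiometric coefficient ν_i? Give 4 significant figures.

Q₀ = 0.00626 vs Keq = 5586 ⇒ Q<K, forward
Step 1:
                  E         M         J
  I           1.143     9.933    0.0194
  C         -0.4555     1.367     1.367
  E          0.6875      11.3     1.386
  solve Keq expr → x = 0.4555; check Q = 5586

x = 0.4555 M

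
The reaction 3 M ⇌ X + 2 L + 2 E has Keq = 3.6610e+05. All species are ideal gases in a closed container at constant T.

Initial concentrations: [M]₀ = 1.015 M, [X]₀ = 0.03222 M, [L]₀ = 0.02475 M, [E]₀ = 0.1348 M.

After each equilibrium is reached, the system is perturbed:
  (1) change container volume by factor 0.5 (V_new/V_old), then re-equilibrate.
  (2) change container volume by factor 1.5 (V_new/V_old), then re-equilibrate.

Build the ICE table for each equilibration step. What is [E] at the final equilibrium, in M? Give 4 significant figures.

Q₀ = 3.4297e-07 vs Keq = 3.6610e+05 ⇒ Q<K, forward
Step 1:
                   M          X          L          E
  init         1.015    0.03222    0.02475     0.1348
  Δ           -1.008     0.3361     0.6721     0.6721
  eq        0.006826     0.3683     0.6969     0.8069
  solve Keq expr → x = 0.3361; check Q = 3.6610e+05
Then change container volume by factor 0.5 (V_new/V_old).
Step 2:
                   M          X          L          E
  init       0.01365     0.7366      1.394      1.614
  Δ         0.007892  -0.002631  -0.005261  -0.005261
  eq         0.02154     0.7339      1.388      1.609
  solve Keq expr → x = -0.002631; check Q = 3.6610e+05
Then change container volume by factor 1.5 (V_new/V_old).
Step 3:
                   M          X          L          E
  init       0.01436     0.4893     0.9256      1.072
  Δ        -0.003361    0.00112    0.00224    0.00224
  eq           0.011     0.4904     0.9279      1.075
  solve Keq expr → x = 0.00112; check Q = 3.6610e+05

[E]_eq = 1.075 M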